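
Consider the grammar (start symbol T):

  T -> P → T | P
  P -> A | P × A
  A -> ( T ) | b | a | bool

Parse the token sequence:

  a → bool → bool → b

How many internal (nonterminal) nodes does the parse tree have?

[T [P [A a]] → [T [P [A bool]] → [T [P [A bool]] → [T [P [A b]]]]]]

12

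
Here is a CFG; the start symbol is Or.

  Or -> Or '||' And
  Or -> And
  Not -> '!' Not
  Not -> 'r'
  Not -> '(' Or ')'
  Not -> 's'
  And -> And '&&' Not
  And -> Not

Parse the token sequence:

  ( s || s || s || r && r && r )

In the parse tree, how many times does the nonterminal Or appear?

5

[Or [And [Not ( [Or [Or [Or [Or [And [Not s]]] || [And [Not s]]] || [And [Not s]]] || [And [And [And [Not r]] && [Not r]] && [Not r]]] )]]]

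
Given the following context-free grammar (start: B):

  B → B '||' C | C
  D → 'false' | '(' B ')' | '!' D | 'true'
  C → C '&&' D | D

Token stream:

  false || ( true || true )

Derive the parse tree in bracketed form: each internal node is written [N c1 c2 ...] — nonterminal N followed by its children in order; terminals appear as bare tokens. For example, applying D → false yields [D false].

[B [B [C [D false]]] || [C [D ( [B [B [C [D true]]] || [C [D true]]] )]]]

B
B || C
C || C
D || C
false || C
false || D
false || ( B )
false || ( B || C )
false || ( C || C )
false || ( D || C )
false || ( true || C )
false || ( true || D )
false || ( true || true )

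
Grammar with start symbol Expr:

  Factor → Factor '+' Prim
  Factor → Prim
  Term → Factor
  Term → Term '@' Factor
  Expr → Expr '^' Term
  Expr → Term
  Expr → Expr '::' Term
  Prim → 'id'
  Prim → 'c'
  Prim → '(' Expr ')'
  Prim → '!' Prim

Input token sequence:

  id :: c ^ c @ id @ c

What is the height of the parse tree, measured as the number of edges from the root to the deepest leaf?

6

[Expr [Expr [Expr [Term [Factor [Prim id]]]] :: [Term [Factor [Prim c]]]] ^ [Term [Term [Term [Factor [Prim c]]] @ [Factor [Prim id]]] @ [Factor [Prim c]]]]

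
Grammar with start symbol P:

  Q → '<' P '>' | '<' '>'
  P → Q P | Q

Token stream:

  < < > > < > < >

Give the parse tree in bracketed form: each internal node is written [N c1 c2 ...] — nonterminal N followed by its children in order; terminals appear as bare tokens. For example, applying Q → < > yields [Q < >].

P
Q P
< P > P
< Q > P
< < > > P
< < > > Q P
< < > > < > P
< < > > < > Q
< < > > < > < >

[P [Q < [P [Q < >]] >] [P [Q < >] [P [Q < >]]]]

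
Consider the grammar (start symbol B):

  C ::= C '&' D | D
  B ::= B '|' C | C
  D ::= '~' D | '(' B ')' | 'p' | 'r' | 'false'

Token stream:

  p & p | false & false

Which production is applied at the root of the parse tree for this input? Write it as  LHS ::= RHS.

B ::= B '|' C

[B [B [C [C [D p]] & [D p]]] | [C [C [D false]] & [D false]]]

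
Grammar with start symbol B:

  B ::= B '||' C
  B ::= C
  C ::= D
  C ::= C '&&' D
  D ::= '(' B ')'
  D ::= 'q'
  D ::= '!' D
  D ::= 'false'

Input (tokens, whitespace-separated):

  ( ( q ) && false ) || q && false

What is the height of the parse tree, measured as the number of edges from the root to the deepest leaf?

[B [B [C [D ( [B [C [C [D ( [B [C [D q]]] )]] && [D false]]] )]]] || [C [C [D q]] && [D false]]]

11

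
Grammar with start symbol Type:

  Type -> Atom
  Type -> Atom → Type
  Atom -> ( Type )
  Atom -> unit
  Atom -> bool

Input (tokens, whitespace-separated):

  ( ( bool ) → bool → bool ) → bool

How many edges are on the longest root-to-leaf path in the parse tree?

6

[Type [Atom ( [Type [Atom ( [Type [Atom bool]] )] → [Type [Atom bool] → [Type [Atom bool]]]] )] → [Type [Atom bool]]]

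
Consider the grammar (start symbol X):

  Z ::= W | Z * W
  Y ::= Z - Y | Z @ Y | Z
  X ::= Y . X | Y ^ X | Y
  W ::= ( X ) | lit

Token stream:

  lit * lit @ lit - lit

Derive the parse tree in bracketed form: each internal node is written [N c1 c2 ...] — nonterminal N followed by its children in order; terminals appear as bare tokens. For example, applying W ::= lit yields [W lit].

X
Y
Z @ Y
Z * W @ Y
W * W @ Y
lit * W @ Y
lit * lit @ Y
lit * lit @ Z - Y
lit * lit @ W - Y
lit * lit @ lit - Y
lit * lit @ lit - Z
lit * lit @ lit - W
lit * lit @ lit - lit

[X [Y [Z [Z [W lit]] * [W lit]] @ [Y [Z [W lit]] - [Y [Z [W lit]]]]]]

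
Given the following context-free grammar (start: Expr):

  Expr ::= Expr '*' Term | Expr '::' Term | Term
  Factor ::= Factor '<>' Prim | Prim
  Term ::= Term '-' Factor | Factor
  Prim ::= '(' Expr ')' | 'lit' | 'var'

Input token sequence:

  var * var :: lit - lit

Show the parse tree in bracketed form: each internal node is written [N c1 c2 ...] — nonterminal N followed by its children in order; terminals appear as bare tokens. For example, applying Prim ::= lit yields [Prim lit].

[Expr [Expr [Expr [Term [Factor [Prim var]]]] * [Term [Factor [Prim var]]]] :: [Term [Term [Factor [Prim lit]]] - [Factor [Prim lit]]]]

Expr
Expr :: Term
Expr * Term :: Term
Term * Term :: Term
Factor * Term :: Term
Prim * Term :: Term
var * Term :: Term
var * Factor :: Term
var * Prim :: Term
var * var :: Term
var * var :: Term - Factor
var * var :: Factor - Factor
var * var :: Prim - Factor
var * var :: lit - Factor
var * var :: lit - Prim
var * var :: lit - lit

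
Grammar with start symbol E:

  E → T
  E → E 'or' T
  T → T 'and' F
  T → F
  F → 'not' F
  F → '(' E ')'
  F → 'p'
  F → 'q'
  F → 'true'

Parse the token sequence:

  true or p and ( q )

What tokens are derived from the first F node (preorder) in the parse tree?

true

[E [E [T [F true]]] or [T [T [F p]] and [F ( [E [T [F q]]] )]]]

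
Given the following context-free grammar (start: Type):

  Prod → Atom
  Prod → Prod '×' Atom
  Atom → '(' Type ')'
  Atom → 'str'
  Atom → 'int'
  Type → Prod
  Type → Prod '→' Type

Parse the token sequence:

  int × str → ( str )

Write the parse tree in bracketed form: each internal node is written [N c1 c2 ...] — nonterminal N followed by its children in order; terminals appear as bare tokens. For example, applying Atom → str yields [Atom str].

Type
Prod → Type
Prod × Atom → Type
Atom × Atom → Type
int × Atom → Type
int × str → Type
int × str → Prod
int × str → Atom
int × str → ( Type )
int × str → ( Prod )
int × str → ( Atom )
int × str → ( str )

[Type [Prod [Prod [Atom int]] × [Atom str]] → [Type [Prod [Atom ( [Type [Prod [Atom str]]] )]]]]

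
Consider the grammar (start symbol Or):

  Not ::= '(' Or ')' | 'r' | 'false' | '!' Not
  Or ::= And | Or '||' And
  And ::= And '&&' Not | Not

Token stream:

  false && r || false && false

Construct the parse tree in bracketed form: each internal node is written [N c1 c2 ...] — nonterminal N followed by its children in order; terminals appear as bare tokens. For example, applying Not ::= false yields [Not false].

[Or [Or [And [And [Not false]] && [Not r]]] || [And [And [Not false]] && [Not false]]]

Or
Or || And
And || And
And && Not || And
Not && Not || And
false && Not || And
false && r || And
false && r || And && Not
false && r || Not && Not
false && r || false && Not
false && r || false && false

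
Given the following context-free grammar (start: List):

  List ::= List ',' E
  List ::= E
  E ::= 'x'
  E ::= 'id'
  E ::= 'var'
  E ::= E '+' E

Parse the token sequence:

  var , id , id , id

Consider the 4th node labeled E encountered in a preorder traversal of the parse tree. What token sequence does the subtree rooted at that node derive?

id

[List [List [List [List [E var]] , [E id]] , [E id]] , [E id]]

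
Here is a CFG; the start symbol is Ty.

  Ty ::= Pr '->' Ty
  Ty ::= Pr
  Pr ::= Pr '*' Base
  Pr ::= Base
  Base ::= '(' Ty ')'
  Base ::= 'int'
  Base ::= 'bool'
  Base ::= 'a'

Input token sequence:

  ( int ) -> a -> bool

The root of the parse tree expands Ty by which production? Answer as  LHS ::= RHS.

Ty ::= Pr '->' Ty

[Ty [Pr [Base ( [Ty [Pr [Base int]]] )]] -> [Ty [Pr [Base a]] -> [Ty [Pr [Base bool]]]]]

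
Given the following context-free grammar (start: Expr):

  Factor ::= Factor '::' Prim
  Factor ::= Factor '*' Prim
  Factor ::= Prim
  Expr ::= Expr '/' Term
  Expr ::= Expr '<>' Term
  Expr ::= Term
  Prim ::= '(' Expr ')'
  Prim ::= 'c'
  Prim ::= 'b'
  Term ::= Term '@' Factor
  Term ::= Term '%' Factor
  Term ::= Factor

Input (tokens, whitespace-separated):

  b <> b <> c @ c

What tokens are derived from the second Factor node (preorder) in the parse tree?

b

[Expr [Expr [Expr [Term [Factor [Prim b]]]] <> [Term [Factor [Prim b]]]] <> [Term [Term [Factor [Prim c]]] @ [Factor [Prim c]]]]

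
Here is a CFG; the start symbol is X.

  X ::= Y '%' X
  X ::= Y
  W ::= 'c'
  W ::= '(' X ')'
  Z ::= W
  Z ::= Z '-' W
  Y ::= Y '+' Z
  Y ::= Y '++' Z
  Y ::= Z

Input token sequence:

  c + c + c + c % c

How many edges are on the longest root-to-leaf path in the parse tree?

7

[X [Y [Y [Y [Y [Z [W c]]] + [Z [W c]]] + [Z [W c]]] + [Z [W c]]] % [X [Y [Z [W c]]]]]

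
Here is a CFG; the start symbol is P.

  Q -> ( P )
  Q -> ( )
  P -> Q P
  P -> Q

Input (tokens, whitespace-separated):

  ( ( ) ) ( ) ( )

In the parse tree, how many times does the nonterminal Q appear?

4

[P [Q ( [P [Q ( )]] )] [P [Q ( )] [P [Q ( )]]]]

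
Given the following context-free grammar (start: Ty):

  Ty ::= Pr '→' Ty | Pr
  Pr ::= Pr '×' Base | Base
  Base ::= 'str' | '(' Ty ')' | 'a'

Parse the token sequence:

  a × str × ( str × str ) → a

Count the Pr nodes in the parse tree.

6

[Ty [Pr [Pr [Pr [Base a]] × [Base str]] × [Base ( [Ty [Pr [Pr [Base str]] × [Base str]]] )]] → [Ty [Pr [Base a]]]]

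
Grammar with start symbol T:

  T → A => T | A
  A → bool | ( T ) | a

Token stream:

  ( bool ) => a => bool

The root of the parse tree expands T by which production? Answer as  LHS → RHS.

T → A => T

[T [A ( [T [A bool]] )] => [T [A a] => [T [A bool]]]]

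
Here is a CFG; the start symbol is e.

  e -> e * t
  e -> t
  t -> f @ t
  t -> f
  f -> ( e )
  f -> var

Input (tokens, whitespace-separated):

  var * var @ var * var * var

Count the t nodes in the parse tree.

[e [e [e [e [t [f var]]] * [t [f var] @ [t [f var]]]] * [t [f var]]] * [t [f var]]]

5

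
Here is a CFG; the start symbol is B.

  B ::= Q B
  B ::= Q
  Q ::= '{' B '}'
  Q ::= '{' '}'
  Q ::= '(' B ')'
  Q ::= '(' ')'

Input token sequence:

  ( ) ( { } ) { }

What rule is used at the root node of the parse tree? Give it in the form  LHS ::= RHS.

[B [Q ( )] [B [Q ( [B [Q { }]] )] [B [Q { }]]]]

B ::= Q B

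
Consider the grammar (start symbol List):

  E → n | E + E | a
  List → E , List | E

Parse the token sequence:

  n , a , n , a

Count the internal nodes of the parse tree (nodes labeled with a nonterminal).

8

[List [E n] , [List [E a] , [List [E n] , [List [E a]]]]]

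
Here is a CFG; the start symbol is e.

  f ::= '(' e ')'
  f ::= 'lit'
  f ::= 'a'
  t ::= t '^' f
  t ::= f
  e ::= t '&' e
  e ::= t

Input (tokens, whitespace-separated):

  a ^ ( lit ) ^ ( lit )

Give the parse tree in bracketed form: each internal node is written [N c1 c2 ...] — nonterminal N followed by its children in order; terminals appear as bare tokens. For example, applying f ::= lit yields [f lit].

[e [t [t [t [f a]] ^ [f ( [e [t [f lit]]] )]] ^ [f ( [e [t [f lit]]] )]]]

e
t
t ^ f
t ^ f ^ f
f ^ f ^ f
a ^ f ^ f
a ^ ( e ) ^ f
a ^ ( t ) ^ f
a ^ ( f ) ^ f
a ^ ( lit ) ^ f
a ^ ( lit ) ^ ( e )
a ^ ( lit ) ^ ( t )
a ^ ( lit ) ^ ( f )
a ^ ( lit ) ^ ( lit )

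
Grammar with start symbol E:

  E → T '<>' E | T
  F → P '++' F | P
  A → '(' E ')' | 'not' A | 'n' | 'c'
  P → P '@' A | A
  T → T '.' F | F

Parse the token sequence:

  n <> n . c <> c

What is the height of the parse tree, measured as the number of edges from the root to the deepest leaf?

[E [T [F [P [A n]]]] <> [E [T [T [F [P [A n]]]] . [F [P [A c]]]] <> [E [T [F [P [A c]]]]]]]

7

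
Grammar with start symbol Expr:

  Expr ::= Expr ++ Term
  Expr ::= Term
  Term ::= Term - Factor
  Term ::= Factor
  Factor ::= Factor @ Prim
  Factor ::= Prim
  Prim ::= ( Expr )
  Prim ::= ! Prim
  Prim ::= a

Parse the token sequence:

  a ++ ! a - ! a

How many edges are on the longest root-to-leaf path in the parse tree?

[Expr [Expr [Term [Factor [Prim a]]]] ++ [Term [Term [Factor [Prim ! [Prim a]]]] - [Factor [Prim ! [Prim a]]]]]

6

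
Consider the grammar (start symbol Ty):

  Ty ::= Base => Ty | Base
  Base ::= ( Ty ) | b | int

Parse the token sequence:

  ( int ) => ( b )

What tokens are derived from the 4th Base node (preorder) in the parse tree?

b

[Ty [Base ( [Ty [Base int]] )] => [Ty [Base ( [Ty [Base b]] )]]]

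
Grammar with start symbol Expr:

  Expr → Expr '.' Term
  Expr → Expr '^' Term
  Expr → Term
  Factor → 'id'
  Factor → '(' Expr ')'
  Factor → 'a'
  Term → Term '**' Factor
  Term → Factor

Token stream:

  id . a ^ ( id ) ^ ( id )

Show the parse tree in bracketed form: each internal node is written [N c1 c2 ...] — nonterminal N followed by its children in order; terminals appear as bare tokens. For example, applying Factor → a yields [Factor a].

[Expr [Expr [Expr [Expr [Term [Factor id]]] . [Term [Factor a]]] ^ [Term [Factor ( [Expr [Term [Factor id]]] )]]] ^ [Term [Factor ( [Expr [Term [Factor id]]] )]]]

Expr
Expr ^ Term
Expr ^ Term ^ Term
Expr . Term ^ Term ^ Term
Term . Term ^ Term ^ Term
Factor . Term ^ Term ^ Term
id . Term ^ Term ^ Term
id . Factor ^ Term ^ Term
id . a ^ Term ^ Term
id . a ^ Factor ^ Term
id . a ^ ( Expr ) ^ Term
id . a ^ ( Term ) ^ Term
id . a ^ ( Factor ) ^ Term
id . a ^ ( id ) ^ Term
id . a ^ ( id ) ^ Factor
id . a ^ ( id ) ^ ( Expr )
id . a ^ ( id ) ^ ( Term )
id . a ^ ( id ) ^ ( Factor )
id . a ^ ( id ) ^ ( id )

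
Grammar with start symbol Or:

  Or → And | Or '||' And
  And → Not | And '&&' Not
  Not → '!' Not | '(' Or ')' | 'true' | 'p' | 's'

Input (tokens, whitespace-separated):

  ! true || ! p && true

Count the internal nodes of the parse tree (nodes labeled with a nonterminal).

[Or [Or [And [Not ! [Not true]]]] || [And [And [Not ! [Not p]]] && [Not true]]]

10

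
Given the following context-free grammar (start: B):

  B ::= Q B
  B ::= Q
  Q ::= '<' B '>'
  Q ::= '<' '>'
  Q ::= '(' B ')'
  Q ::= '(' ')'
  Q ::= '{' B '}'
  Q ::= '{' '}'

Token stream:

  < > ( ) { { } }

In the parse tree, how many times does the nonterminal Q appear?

[B [Q < >] [B [Q ( )] [B [Q { [B [Q { }]] }]]]]

4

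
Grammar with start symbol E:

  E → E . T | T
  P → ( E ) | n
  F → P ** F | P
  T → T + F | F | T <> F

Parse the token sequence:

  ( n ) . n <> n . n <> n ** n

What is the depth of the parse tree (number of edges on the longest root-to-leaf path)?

10

[E [E [E [T [F [P ( [E [T [F [P n]]]] )]]]] . [T [T [F [P n]]] <> [F [P n]]]] . [T [T [F [P n]]] <> [F [P n] ** [F [P n]]]]]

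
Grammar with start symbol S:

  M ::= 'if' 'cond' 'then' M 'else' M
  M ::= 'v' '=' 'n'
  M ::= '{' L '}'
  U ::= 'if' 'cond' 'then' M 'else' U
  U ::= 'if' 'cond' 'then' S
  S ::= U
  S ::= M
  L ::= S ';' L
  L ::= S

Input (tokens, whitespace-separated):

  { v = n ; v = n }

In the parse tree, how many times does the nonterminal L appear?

2

[S [M { [L [S [M v = n]] ; [L [S [M v = n]]]] }]]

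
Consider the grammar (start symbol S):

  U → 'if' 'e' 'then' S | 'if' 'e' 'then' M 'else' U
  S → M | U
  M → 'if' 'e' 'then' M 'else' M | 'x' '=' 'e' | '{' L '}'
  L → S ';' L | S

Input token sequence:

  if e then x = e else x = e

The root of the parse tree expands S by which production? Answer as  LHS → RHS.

[S [M if e then [M x = e] else [M x = e]]]

S → M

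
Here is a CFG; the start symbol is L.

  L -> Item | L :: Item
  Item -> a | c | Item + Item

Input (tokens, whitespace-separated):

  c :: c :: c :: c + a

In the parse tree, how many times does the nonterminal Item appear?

[L [L [L [L [Item c]] :: [Item c]] :: [Item c]] :: [Item [Item c] + [Item a]]]

6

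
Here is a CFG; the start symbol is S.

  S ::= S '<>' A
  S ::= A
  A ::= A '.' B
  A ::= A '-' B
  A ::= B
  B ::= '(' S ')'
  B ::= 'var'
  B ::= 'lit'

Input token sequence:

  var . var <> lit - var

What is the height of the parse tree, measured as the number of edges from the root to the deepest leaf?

5

[S [S [A [A [B var]] . [B var]]] <> [A [A [B lit]] - [B var]]]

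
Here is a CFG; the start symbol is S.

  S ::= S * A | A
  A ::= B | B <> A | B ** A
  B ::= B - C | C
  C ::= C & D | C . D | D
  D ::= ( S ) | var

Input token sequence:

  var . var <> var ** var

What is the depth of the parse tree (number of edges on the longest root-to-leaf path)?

[S [A [B [C [C [D var]] . [D var]]] <> [A [B [C [D var]]] ** [A [B [C [D var]]]]]]]

7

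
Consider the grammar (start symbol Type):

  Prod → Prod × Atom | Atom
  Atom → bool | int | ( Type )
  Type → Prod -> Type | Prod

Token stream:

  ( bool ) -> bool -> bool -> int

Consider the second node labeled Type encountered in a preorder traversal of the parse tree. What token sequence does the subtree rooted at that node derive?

bool

[Type [Prod [Atom ( [Type [Prod [Atom bool]]] )]] -> [Type [Prod [Atom bool]] -> [Type [Prod [Atom bool]] -> [Type [Prod [Atom int]]]]]]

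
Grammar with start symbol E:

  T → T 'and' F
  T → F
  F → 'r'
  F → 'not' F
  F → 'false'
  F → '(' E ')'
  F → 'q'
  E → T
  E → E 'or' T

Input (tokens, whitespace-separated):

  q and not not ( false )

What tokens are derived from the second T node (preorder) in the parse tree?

q

[E [T [T [F q]] and [F not [F not [F ( [E [T [F false]]] )]]]]]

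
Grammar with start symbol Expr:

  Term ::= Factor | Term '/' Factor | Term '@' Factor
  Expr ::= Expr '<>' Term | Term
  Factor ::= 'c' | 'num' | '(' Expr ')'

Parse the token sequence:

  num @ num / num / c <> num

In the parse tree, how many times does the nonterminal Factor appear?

5

[Expr [Expr [Term [Term [Term [Term [Factor num]] @ [Factor num]] / [Factor num]] / [Factor c]]] <> [Term [Factor num]]]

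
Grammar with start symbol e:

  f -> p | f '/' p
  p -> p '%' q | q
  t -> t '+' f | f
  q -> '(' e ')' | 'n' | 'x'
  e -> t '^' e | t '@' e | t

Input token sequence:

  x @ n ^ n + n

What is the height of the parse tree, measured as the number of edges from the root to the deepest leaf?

8

[e [t [f [p [q x]]]] @ [e [t [f [p [q n]]]] ^ [e [t [t [f [p [q n]]]] + [f [p [q n]]]]]]]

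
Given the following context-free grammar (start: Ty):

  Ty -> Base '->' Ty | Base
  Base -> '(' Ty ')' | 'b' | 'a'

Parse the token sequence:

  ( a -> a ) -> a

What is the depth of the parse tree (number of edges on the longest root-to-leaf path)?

[Ty [Base ( [Ty [Base a] -> [Ty [Base a]]] )] -> [Ty [Base a]]]

5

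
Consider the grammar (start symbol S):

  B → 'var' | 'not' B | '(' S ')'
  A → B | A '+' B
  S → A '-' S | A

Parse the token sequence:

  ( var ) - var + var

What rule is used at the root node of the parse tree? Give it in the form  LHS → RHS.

S → A '-' S

[S [A [B ( [S [A [B var]]] )]] - [S [A [A [B var]] + [B var]]]]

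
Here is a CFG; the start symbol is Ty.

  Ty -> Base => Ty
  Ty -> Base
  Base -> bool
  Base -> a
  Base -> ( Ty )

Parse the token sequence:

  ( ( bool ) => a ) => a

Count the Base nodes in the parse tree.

[Ty [Base ( [Ty [Base ( [Ty [Base bool]] )] => [Ty [Base a]]] )] => [Ty [Base a]]]

5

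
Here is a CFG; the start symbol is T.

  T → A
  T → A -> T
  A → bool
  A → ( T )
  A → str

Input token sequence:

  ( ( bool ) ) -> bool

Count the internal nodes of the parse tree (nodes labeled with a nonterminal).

[T [A ( [T [A ( [T [A bool]] )]] )] -> [T [A bool]]]

8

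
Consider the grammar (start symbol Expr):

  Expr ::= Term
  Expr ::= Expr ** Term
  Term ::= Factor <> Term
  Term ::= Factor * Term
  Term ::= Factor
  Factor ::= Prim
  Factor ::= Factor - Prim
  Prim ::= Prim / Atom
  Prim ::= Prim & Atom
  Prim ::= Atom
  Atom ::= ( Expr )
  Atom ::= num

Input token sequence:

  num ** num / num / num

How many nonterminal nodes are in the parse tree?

[Expr [Expr [Term [Factor [Prim [Atom num]]]]] ** [Term [Factor [Prim [Prim [Prim [Atom num]] / [Atom num]] / [Atom num]]]]]

14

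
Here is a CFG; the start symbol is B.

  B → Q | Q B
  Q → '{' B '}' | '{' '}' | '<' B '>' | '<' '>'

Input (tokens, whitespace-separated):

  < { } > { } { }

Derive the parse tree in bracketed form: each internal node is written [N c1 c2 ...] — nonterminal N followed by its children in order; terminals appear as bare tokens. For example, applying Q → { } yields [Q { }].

B
Q B
< B > B
< Q > B
< { } > B
< { } > Q B
< { } > { } B
< { } > { } Q
< { } > { } { }

[B [Q < [B [Q { }]] >] [B [Q { }] [B [Q { }]]]]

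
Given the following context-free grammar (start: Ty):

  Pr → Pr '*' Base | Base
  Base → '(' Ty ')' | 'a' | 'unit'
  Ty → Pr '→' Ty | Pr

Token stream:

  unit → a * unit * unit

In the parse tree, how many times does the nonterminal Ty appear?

[Ty [Pr [Base unit]] → [Ty [Pr [Pr [Pr [Base a]] * [Base unit]] * [Base unit]]]]

2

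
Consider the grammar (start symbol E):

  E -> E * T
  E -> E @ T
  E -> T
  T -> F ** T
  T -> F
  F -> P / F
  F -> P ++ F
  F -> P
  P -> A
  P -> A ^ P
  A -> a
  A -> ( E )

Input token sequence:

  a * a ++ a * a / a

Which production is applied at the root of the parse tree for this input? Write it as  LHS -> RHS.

E -> E * T

[E [E [E [T [F [P [A a]]]]] * [T [F [P [A a]] ++ [F [P [A a]]]]]] * [T [F [P [A a]] / [F [P [A a]]]]]]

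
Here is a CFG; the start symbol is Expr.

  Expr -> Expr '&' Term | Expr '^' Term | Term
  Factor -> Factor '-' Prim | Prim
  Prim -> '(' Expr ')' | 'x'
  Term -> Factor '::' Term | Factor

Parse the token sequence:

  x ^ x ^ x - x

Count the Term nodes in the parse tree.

[Expr [Expr [Expr [Term [Factor [Prim x]]]] ^ [Term [Factor [Prim x]]]] ^ [Term [Factor [Factor [Prim x]] - [Prim x]]]]

3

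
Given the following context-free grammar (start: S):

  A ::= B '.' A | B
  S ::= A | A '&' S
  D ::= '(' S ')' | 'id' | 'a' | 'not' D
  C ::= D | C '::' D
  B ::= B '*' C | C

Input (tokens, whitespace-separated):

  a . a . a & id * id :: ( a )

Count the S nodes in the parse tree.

[S [A [B [C [D a]]] . [A [B [C [D a]]] . [A [B [C [D a]]]]]] & [S [A [B [B [C [D id]]] * [C [C [D id]] :: [D ( [S [A [B [C [D a]]]]] )]]]]]]

3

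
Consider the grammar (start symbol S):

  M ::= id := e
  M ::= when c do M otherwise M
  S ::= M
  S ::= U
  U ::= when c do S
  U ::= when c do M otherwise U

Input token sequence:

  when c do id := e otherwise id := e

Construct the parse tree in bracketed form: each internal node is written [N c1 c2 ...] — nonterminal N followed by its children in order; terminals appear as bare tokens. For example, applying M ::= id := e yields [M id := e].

[S [M when c do [M id := e] otherwise [M id := e]]]

S
M
when c do M otherwise M
when c do id := e otherwise M
when c do id := e otherwise id := e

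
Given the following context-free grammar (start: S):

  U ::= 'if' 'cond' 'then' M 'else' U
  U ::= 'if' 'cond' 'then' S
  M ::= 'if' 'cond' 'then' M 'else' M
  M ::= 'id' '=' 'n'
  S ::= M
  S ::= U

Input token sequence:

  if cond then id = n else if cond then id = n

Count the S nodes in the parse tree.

[S [U if cond then [M id = n] else [U if cond then [S [M id = n]]]]]

2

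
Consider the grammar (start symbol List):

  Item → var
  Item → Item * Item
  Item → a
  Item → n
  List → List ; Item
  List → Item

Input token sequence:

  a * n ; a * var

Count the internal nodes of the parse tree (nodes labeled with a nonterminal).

8

[List [List [Item [Item a] * [Item n]]] ; [Item [Item a] * [Item var]]]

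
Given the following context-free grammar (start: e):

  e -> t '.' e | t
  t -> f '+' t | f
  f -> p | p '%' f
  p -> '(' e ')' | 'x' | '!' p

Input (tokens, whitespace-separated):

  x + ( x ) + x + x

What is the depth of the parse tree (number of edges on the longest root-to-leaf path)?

[e [t [f [p x]] + [t [f [p ( [e [t [f [p x]]]] )]] + [t [f [p x]] + [t [f [p x]]]]]]]

9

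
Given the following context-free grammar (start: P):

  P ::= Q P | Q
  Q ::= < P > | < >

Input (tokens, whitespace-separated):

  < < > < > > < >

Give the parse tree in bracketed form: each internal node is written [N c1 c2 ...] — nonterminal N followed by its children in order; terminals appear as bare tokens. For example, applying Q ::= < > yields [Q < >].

P
Q P
< P > P
< Q P > P
< < > P > P
< < > Q > P
< < > < > > P
< < > < > > Q
< < > < > > < >

[P [Q < [P [Q < >] [P [Q < >]]] >] [P [Q < >]]]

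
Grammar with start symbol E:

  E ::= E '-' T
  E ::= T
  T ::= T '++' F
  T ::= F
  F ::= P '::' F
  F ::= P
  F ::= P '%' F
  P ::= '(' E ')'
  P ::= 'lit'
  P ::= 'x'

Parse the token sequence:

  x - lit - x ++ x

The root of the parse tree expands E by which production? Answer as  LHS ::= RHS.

E ::= E '-' T

[E [E [E [T [F [P x]]]] - [T [F [P lit]]]] - [T [T [F [P x]]] ++ [F [P x]]]]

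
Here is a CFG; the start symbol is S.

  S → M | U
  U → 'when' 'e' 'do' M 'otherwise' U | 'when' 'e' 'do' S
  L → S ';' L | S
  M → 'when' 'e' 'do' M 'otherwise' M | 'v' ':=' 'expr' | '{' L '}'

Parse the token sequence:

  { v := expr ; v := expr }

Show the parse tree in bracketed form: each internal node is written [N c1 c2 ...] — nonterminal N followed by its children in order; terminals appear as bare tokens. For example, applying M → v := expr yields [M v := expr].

[S [M { [L [S [M v := expr]] ; [L [S [M v := expr]]]] }]]

S
M
{ L }
{ S ; L }
{ M ; L }
{ v := expr ; L }
{ v := expr ; S }
{ v := expr ; M }
{ v := expr ; v := expr }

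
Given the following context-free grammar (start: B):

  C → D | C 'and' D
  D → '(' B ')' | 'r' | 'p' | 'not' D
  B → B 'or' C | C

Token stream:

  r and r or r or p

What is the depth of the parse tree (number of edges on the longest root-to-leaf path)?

[B [B [B [C [C [D r]] and [D r]]] or [C [D r]]] or [C [D p]]]

6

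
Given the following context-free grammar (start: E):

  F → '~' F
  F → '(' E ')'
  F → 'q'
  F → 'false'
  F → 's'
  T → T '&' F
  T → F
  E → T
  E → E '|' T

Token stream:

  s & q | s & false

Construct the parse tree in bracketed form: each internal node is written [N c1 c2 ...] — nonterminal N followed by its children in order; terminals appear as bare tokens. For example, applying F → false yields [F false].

E
E | T
T | T
T & F | T
F & F | T
s & F | T
s & q | T
s & q | T & F
s & q | F & F
s & q | s & F
s & q | s & false

[E [E [T [T [F s]] & [F q]]] | [T [T [F s]] & [F false]]]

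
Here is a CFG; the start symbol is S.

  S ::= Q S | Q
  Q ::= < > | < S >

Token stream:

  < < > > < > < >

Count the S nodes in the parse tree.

4

[S [Q < [S [Q < >]] >] [S [Q < >] [S [Q < >]]]]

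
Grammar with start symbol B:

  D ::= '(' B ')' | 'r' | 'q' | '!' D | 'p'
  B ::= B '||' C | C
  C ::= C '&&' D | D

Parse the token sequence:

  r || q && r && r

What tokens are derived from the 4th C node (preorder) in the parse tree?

q

[B [B [C [D r]]] || [C [C [C [D q]] && [D r]] && [D r]]]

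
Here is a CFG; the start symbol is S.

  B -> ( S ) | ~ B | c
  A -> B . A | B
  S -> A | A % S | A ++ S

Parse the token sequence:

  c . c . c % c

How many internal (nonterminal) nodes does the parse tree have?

10

[S [A [B c] . [A [B c] . [A [B c]]]] % [S [A [B c]]]]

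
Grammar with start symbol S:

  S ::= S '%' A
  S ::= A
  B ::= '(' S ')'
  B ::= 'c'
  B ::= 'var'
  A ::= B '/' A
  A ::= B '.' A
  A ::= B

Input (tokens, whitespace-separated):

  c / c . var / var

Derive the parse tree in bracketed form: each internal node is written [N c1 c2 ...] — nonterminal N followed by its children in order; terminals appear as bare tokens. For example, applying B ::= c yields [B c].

[S [A [B c] / [A [B c] . [A [B var] / [A [B var]]]]]]

S
A
B / A
c / A
c / B . A
c / c . A
c / c . B / A
c / c . var / A
c / c . var / B
c / c . var / var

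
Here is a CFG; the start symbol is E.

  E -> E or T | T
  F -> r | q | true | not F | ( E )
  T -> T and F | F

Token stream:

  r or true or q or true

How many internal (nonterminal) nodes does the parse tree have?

[E [E [E [E [T [F r]]] or [T [F true]]] or [T [F q]]] or [T [F true]]]

12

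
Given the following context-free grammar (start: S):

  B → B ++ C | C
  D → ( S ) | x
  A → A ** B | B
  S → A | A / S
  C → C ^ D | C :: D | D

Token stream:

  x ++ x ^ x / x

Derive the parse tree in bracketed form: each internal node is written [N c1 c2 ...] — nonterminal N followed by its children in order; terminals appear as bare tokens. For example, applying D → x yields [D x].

S
A / S
B / S
B ++ C / S
C ++ C / S
D ++ C / S
x ++ C / S
x ++ C ^ D / S
x ++ D ^ D / S
x ++ x ^ D / S
x ++ x ^ x / S
x ++ x ^ x / A
x ++ x ^ x / B
x ++ x ^ x / C
x ++ x ^ x / D
x ++ x ^ x / x

[S [A [B [B [C [D x]]] ++ [C [C [D x]] ^ [D x]]]] / [S [A [B [C [D x]]]]]]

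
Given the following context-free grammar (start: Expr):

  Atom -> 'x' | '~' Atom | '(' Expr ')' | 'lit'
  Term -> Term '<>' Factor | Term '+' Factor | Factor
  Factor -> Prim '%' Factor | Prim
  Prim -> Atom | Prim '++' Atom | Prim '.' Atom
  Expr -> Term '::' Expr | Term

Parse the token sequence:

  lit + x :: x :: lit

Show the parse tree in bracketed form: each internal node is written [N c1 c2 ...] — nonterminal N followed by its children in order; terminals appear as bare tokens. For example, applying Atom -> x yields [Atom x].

Expr
Term :: Expr
Term + Factor :: Expr
Factor + Factor :: Expr
Prim + Factor :: Expr
Atom + Factor :: Expr
lit + Factor :: Expr
lit + Prim :: Expr
lit + Atom :: Expr
lit + x :: Expr
lit + x :: Term :: Expr
lit + x :: Factor :: Expr
lit + x :: Prim :: Expr
lit + x :: Atom :: Expr
lit + x :: x :: Expr
lit + x :: x :: Term
lit + x :: x :: Factor
lit + x :: x :: Prim
lit + x :: x :: Atom
lit + x :: x :: lit

[Expr [Term [Term [Factor [Prim [Atom lit]]]] + [Factor [Prim [Atom x]]]] :: [Expr [Term [Factor [Prim [Atom x]]]] :: [Expr [Term [Factor [Prim [Atom lit]]]]]]]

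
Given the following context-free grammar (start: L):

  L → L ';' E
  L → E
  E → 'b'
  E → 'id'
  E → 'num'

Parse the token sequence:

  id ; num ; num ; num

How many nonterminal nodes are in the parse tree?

8

[L [L [L [L [E id]] ; [E num]] ; [E num]] ; [E num]]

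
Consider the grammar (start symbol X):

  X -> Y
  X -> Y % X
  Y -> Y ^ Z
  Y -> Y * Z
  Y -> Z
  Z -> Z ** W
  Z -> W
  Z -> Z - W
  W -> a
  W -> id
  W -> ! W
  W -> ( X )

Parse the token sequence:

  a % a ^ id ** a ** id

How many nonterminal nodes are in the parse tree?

[X [Y [Z [W a]]] % [X [Y [Y [Z [W a]]] ^ [Z [Z [Z [W id]] ** [W a]] ** [W id]]]]]

15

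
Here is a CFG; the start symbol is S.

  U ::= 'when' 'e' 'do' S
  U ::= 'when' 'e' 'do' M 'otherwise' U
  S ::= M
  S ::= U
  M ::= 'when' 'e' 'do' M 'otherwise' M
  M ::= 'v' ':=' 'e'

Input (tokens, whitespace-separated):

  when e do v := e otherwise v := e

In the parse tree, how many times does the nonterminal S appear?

1

[S [M when e do [M v := e] otherwise [M v := e]]]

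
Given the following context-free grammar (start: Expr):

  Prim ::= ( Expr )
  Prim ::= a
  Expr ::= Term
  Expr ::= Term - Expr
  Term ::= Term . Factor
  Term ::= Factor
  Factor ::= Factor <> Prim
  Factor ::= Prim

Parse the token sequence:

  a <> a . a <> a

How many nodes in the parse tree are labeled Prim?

[Expr [Term [Term [Factor [Factor [Prim a]] <> [Prim a]]] . [Factor [Factor [Prim a]] <> [Prim a]]]]

4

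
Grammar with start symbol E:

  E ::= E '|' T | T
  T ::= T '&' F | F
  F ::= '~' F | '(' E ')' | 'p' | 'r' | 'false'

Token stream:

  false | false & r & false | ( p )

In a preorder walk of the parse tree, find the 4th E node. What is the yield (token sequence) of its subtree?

[E [E [E [T [F false]]] | [T [T [T [F false]] & [F r]] & [F false]]] | [T [F ( [E [T [F p]]] )]]]

p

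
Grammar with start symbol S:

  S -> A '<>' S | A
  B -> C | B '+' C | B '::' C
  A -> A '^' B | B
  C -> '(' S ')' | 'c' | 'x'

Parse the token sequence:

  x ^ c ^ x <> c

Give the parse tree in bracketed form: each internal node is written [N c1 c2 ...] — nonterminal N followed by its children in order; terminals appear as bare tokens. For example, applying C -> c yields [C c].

S
A <> S
A ^ B <> S
A ^ B ^ B <> S
B ^ B ^ B <> S
C ^ B ^ B <> S
x ^ B ^ B <> S
x ^ C ^ B <> S
x ^ c ^ B <> S
x ^ c ^ C <> S
x ^ c ^ x <> S
x ^ c ^ x <> A
x ^ c ^ x <> B
x ^ c ^ x <> C
x ^ c ^ x <> c

[S [A [A [A [B [C x]]] ^ [B [C c]]] ^ [B [C x]]] <> [S [A [B [C c]]]]]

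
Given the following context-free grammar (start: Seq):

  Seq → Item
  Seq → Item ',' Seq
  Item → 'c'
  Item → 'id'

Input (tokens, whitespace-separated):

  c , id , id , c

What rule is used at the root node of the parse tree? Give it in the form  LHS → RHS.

Seq → Item ',' Seq

[Seq [Item c] , [Seq [Item id] , [Seq [Item id] , [Seq [Item c]]]]]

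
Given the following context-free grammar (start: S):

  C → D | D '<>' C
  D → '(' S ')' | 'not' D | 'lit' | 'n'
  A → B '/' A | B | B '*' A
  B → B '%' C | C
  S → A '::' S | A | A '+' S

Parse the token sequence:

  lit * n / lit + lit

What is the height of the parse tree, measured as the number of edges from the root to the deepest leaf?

[S [A [B [C [D lit]]] * [A [B [C [D n]]] / [A [B [C [D lit]]]]]] + [S [A [B [C [D lit]]]]]]

7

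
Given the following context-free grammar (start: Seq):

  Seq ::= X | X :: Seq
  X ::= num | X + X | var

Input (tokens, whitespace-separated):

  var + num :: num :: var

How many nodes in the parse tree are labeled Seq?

[Seq [X [X var] + [X num]] :: [Seq [X num] :: [Seq [X var]]]]

3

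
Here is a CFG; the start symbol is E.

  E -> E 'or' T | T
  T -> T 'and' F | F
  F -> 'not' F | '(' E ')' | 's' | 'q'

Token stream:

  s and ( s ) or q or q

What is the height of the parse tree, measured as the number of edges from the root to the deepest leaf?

8

[E [E [E [T [T [F s]] and [F ( [E [T [F s]]] )]]] or [T [F q]]] or [T [F q]]]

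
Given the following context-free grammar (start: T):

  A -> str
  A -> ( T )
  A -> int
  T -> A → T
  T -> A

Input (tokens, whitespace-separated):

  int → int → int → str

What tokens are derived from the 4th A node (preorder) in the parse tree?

str

[T [A int] → [T [A int] → [T [A int] → [T [A str]]]]]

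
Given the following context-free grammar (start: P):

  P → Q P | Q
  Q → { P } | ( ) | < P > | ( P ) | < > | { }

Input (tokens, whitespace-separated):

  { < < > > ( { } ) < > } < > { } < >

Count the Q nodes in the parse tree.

[P [Q { [P [Q < [P [Q < >]] >] [P [Q ( [P [Q { }]] )] [P [Q < >]]]] }] [P [Q < >] [P [Q { }] [P [Q < >]]]]]

9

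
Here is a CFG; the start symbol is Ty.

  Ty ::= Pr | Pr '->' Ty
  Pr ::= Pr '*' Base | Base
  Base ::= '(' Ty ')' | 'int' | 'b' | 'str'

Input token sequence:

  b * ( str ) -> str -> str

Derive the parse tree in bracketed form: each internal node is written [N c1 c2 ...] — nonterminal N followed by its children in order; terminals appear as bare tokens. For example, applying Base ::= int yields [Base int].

Ty
Pr -> Ty
Pr * Base -> Ty
Base * Base -> Ty
b * Base -> Ty
b * ( Ty ) -> Ty
b * ( Pr ) -> Ty
b * ( Base ) -> Ty
b * ( str ) -> Ty
b * ( str ) -> Pr -> Ty
b * ( str ) -> Base -> Ty
b * ( str ) -> str -> Ty
b * ( str ) -> str -> Pr
b * ( str ) -> str -> Base
b * ( str ) -> str -> str

[Ty [Pr [Pr [Base b]] * [Base ( [Ty [Pr [Base str]]] )]] -> [Ty [Pr [Base str]] -> [Ty [Pr [Base str]]]]]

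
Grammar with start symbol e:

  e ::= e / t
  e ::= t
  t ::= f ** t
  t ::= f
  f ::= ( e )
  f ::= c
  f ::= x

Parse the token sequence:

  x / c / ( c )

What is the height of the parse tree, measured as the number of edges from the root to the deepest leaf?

6

[e [e [e [t [f x]]] / [t [f c]]] / [t [f ( [e [t [f c]]] )]]]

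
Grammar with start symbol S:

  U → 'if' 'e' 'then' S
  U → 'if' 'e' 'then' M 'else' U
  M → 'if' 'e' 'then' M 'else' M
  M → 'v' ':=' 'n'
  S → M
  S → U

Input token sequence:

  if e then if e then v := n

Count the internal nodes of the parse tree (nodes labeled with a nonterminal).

[S [U if e then [S [U if e then [S [M v := n]]]]]]

6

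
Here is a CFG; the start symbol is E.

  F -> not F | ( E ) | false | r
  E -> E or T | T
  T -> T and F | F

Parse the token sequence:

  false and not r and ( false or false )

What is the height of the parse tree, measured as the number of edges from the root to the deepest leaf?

[E [T [T [T [F false]] and [F not [F r]]] and [F ( [E [E [T [F false]]] or [T [F false]]] )]]]

7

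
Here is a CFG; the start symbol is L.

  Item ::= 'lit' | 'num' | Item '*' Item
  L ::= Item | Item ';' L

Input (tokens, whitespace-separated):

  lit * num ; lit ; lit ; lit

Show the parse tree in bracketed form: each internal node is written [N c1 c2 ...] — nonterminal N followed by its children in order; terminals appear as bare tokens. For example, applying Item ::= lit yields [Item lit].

L
Item ; L
Item * Item ; L
lit * Item ; L
lit * num ; L
lit * num ; Item ; L
lit * num ; lit ; L
lit * num ; lit ; Item ; L
lit * num ; lit ; lit ; L
lit * num ; lit ; lit ; Item
lit * num ; lit ; lit ; lit

[L [Item [Item lit] * [Item num]] ; [L [Item lit] ; [L [Item lit] ; [L [Item lit]]]]]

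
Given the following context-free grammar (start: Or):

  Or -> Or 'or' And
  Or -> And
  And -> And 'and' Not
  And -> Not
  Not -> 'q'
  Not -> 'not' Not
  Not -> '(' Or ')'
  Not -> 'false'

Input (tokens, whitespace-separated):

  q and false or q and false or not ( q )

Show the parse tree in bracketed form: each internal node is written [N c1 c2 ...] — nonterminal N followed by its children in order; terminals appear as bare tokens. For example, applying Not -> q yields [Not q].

Or
Or or And
Or or And or And
And or And or And
And and Not or And or And
Not and Not or And or And
q and Not or And or And
q and false or And or And
q and false or And and Not or And
q and false or Not and Not or And
q and false or q and Not or And
q and false or q and false or And
q and false or q and false or Not
q and false or q and false or not Not
q and false or q and false or not ( Or )
q and false or q and false or not ( And )
q and false or q and false or not ( Not )
q and false or q and false or not ( q )

[Or [Or [Or [And [And [Not q]] and [Not false]]] or [And [And [Not q]] and [Not false]]] or [And [Not not [Not ( [Or [And [Not q]]] )]]]]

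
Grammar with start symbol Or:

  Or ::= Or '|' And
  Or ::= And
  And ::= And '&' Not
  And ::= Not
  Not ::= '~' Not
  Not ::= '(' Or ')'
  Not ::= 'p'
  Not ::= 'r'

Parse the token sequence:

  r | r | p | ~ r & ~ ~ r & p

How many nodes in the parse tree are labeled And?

6

[Or [Or [Or [Or [And [Not r]]] | [And [Not r]]] | [And [Not p]]] | [And [And [And [Not ~ [Not r]]] & [Not ~ [Not ~ [Not r]]]] & [Not p]]]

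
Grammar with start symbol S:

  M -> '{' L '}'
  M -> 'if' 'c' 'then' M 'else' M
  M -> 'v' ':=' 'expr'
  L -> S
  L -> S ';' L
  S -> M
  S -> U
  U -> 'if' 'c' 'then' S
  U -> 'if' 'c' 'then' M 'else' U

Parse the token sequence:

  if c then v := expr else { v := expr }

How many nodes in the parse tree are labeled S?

2

[S [M if c then [M v := expr] else [M { [L [S [M v := expr]]] }]]]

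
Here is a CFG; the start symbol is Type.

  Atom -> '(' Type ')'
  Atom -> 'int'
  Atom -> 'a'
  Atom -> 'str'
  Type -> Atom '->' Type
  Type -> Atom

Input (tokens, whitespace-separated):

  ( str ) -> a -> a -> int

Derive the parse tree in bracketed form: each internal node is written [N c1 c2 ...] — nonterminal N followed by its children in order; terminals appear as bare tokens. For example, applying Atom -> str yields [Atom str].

[Type [Atom ( [Type [Atom str]] )] -> [Type [Atom a] -> [Type [Atom a] -> [Type [Atom int]]]]]

Type
Atom -> Type
( Type ) -> Type
( Atom ) -> Type
( str ) -> Type
( str ) -> Atom -> Type
( str ) -> a -> Type
( str ) -> a -> Atom -> Type
( str ) -> a -> a -> Type
( str ) -> a -> a -> Atom
( str ) -> a -> a -> int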